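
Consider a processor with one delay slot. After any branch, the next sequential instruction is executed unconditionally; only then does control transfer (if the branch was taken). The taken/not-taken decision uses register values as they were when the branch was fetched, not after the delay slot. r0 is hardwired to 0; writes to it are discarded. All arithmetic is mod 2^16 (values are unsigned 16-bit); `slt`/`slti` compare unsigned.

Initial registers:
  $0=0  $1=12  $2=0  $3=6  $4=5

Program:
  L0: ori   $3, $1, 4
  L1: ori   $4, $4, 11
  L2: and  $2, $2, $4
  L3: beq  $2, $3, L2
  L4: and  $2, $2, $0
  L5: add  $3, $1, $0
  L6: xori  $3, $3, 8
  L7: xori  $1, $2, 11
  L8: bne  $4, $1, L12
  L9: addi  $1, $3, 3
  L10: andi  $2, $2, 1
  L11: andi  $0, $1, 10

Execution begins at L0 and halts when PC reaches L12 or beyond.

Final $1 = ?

PC=0  ori   $3, $1, 4        | $0=0 $1=12 $2=0 $3=12 $4=5
PC=1  ori   $4, $4, 11       | $0=0 $1=12 $2=0 $3=12 $4=15
PC=2  and  $2, $2, $4        | $0=0 $1=12 $2=0 $3=12 $4=15
PC=3  beq  $2, $3, L2        | $0=0 $1=12 $2=0 $3=12 $4=15  [not taken]
PC=4  and  $2, $2, $0        | $0=0 $1=12 $2=0 $3=12 $4=15
PC=5  add  $3, $1, $0        | $0=0 $1=12 $2=0 $3=12 $4=15
PC=6  xori  $3, $3, 8        | $0=0 $1=12 $2=0 $3=4 $4=15
PC=7  xori  $1, $2, 11       | $0=0 $1=11 $2=0 $3=4 $4=15
PC=8  bne  $4, $1, L12       | $0=0 $1=11 $2=0 $3=4 $4=15  [TAKEN]
PC=9  addi  $1, $3, 3        | $0=0 $1=7 $2=0 $3=4 $4=15

7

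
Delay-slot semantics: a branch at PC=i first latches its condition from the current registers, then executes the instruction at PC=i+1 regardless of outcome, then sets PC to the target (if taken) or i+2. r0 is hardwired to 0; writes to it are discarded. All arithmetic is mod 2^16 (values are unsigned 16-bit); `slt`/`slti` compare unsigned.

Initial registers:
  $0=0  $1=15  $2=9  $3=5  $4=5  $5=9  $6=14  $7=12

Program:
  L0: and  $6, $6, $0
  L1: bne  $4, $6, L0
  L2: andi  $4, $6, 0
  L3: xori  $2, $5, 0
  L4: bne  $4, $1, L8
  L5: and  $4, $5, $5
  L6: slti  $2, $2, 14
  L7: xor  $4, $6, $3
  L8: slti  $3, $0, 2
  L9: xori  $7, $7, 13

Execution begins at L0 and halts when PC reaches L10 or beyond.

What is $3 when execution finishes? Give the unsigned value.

1

PC=0  and  $6, $6, $0        | $0=0 $1=15 $2=9 $3=5 $4=5 $5=9 $6=0 $7=12
PC=1  bne  $4, $6, L0        | $0=0 $1=15 $2=9 $3=5 $4=5 $5=9 $6=0 $7=12  [TAKEN]
PC=2  andi  $4, $6, 0        | $0=0 $1=15 $2=9 $3=5 $4=0 $5=9 $6=0 $7=12
PC=0  and  $6, $6, $0        | $0=0 $1=15 $2=9 $3=5 $4=0 $5=9 $6=0 $7=12
PC=1  bne  $4, $6, L0        | $0=0 $1=15 $2=9 $3=5 $4=0 $5=9 $6=0 $7=12  [not taken]
PC=2  andi  $4, $6, 0        | $0=0 $1=15 $2=9 $3=5 $4=0 $5=9 $6=0 $7=12
PC=3  xori  $2, $5, 0        | $0=0 $1=15 $2=9 $3=5 $4=0 $5=9 $6=0 $7=12
PC=4  bne  $4, $1, L8        | $0=0 $1=15 $2=9 $3=5 $4=0 $5=9 $6=0 $7=12  [TAKEN]
PC=5  and  $4, $5, $5        | $0=0 $1=15 $2=9 $3=5 $4=9 $5=9 $6=0 $7=12
PC=8  slti  $3, $0, 2        | $0=0 $1=15 $2=9 $3=1 $4=9 $5=9 $6=0 $7=12
PC=9  xori  $7, $7, 13       | $0=0 $1=15 $2=9 $3=1 $4=9 $5=9 $6=0 $7=1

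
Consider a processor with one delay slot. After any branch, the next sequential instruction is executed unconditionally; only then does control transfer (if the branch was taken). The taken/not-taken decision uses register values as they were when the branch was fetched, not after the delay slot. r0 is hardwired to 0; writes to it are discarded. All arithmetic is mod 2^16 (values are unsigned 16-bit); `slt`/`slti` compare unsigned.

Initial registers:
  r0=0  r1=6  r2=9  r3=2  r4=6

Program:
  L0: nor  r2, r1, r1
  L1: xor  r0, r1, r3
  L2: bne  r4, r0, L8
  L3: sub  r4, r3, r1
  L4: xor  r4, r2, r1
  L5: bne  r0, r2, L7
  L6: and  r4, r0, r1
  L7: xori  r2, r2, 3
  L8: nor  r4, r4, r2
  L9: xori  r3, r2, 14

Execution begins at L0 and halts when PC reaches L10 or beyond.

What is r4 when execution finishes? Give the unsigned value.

[0] nor  r2, r1, r1  →  {r0:0, r1:6, r2:65529, r3:2, r4:6}
[1] xor  r0, r1, r3  →  {r0:0, r1:6, r2:65529, r3:2, r4:6}
[2] bne  r4, r0, L8  →  {r0:0, r1:6, r2:65529, r3:2, r4:6}  ⟨branch taken⟩
[3] sub  r4, r3, r1  →  {r0:0, r1:6, r2:65529, r3:2, r4:65532}
[8] nor  r4, r4, r2  →  {r0:0, r1:6, r2:65529, r3:2, r4:2}
[9] xori  r3, r2, 14  →  {r0:0, r1:6, r2:65529, r3:65527, r4:2}

2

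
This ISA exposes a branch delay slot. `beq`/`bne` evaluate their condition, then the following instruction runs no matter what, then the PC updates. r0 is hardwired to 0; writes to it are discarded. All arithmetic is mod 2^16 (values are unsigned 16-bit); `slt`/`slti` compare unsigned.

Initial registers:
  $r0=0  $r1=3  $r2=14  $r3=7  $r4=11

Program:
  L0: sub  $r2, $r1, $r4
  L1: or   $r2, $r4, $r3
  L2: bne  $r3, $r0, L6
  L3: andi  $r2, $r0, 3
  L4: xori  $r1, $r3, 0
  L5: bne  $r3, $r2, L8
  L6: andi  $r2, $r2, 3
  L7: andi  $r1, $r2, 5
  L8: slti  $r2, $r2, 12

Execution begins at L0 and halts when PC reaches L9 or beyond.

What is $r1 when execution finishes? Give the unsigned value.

0

  step pc=0: sub  $r2, $r1, $r4  regs=(0,3,65528,7,11)
  step pc=1: or   $r2, $r4, $r3  regs=(0,3,15,7,11)
  step pc=2: bne  $r3, $r0, L6  cond=T  regs=(0,3,15,7,11)
  step pc=3: andi  $r2, $r0, 3  regs=(0,3,0,7,11)
  step pc=6: andi  $r2, $r2, 3  regs=(0,3,0,7,11)
  step pc=7: andi  $r1, $r2, 5  regs=(0,0,0,7,11)
  step pc=8: slti  $r2, $r2, 12  regs=(0,0,1,7,11)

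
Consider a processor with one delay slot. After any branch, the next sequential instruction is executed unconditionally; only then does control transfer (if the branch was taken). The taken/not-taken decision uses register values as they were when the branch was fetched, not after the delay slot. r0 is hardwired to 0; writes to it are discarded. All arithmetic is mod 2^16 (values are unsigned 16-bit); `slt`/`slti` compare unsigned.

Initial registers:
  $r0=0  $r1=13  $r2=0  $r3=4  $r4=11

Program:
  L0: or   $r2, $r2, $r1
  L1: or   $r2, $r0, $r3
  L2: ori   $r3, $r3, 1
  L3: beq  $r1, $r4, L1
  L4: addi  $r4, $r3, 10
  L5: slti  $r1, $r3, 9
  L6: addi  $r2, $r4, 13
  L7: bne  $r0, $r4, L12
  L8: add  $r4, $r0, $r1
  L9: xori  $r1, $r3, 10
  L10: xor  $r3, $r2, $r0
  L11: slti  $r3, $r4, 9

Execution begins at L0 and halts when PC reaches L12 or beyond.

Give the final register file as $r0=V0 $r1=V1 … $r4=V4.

PC=0  or   $r2, $r2, $r1     | $r0=0 $r1=13 $r2=13 $r3=4 $r4=11
PC=1  or   $r2, $r0, $r3     | $r0=0 $r1=13 $r2=4 $r3=4 $r4=11
PC=2  ori   $r3, $r3, 1      | $r0=0 $r1=13 $r2=4 $r3=5 $r4=11
PC=3  beq  $r1, $r4, L1      | $r0=0 $r1=13 $r2=4 $r3=5 $r4=11  [not taken]
PC=4  addi  $r4, $r3, 10     | $r0=0 $r1=13 $r2=4 $r3=5 $r4=15
PC=5  slti  $r1, $r3, 9      | $r0=0 $r1=1 $r2=4 $r3=5 $r4=15
PC=6  addi  $r2, $r4, 13     | $r0=0 $r1=1 $r2=28 $r3=5 $r4=15
PC=7  bne  $r0, $r4, L12     | $r0=0 $r1=1 $r2=28 $r3=5 $r4=15  [TAKEN]
PC=8  add  $r4, $r0, $r1     | $r0=0 $r1=1 $r2=28 $r3=5 $r4=1

$r0=0 $r1=1 $r2=28 $r3=5 $r4=1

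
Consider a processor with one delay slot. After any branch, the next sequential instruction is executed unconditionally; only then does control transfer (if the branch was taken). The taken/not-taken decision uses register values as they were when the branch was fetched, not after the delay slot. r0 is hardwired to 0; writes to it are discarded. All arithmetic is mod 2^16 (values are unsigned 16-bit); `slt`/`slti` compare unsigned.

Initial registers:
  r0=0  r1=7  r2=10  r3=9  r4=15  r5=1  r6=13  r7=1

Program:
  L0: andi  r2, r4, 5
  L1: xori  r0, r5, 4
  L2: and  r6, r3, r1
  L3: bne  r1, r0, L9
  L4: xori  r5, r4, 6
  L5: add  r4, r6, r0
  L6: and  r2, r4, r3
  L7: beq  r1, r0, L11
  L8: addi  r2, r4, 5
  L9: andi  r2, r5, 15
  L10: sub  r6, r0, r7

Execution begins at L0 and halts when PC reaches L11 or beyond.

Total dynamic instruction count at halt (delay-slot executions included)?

#0 andi  r2, r4, 5 ; 0/7/5/9/15/1/13/1
#1 xori  r0, r5, 4 ; 0/7/5/9/15/1/13/1
#2 and  r6, r3, r1 ; 0/7/5/9/15/1/1/1
#3 bne  r1, r0, L9 ; 0/7/5/9/15/1/1/1 ; →target
#4 xori  r5, r4, 6 ; 0/7/5/9/15/9/1/1
#9 andi  r2, r5, 15 ; 0/7/9/9/15/9/1/1
#10 sub  r6, r0, r7 ; 0/7/9/9/15/9/65535/1

7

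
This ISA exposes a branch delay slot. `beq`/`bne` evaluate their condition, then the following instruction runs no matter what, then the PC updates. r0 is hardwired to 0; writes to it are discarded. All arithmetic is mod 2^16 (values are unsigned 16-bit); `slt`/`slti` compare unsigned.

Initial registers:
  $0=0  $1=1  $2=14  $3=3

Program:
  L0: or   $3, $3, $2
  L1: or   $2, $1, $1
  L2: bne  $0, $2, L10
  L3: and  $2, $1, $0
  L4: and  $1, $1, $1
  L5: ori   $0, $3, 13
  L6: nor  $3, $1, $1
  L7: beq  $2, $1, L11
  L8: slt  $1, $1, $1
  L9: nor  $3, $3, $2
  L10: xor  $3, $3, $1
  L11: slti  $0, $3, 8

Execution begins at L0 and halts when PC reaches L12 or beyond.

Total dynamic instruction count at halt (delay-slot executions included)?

[0] or   $3, $3, $2  →  {$0:0, $1:1, $2:14, $3:15}
[1] or   $2, $1, $1  →  {$0:0, $1:1, $2:1, $3:15}
[2] bne  $0, $2, L10  →  {$0:0, $1:1, $2:1, $3:15}  ⟨branch taken⟩
[3] and  $2, $1, $0  →  {$0:0, $1:1, $2:0, $3:15}
[10] xor  $3, $3, $1  →  {$0:0, $1:1, $2:0, $3:14}
[11] slti  $0, $3, 8  →  {$0:0, $1:1, $2:0, $3:14}

6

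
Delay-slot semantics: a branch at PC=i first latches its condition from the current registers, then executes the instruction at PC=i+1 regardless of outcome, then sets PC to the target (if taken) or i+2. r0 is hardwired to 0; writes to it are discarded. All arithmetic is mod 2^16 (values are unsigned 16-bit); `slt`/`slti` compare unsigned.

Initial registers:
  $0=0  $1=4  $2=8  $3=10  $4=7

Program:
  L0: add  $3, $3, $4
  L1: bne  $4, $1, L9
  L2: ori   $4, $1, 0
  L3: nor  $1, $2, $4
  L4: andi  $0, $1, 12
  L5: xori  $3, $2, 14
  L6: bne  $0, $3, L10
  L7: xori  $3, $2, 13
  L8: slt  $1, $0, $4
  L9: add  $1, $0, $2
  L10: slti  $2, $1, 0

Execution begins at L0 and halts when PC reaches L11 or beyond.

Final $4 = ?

4

[0] add  $3, $3, $4  →  {$0:0, $1:4, $2:8, $3:17, $4:7}
[1] bne  $4, $1, L9  →  {$0:0, $1:4, $2:8, $3:17, $4:7}  ⟨branch taken⟩
[2] ori   $4, $1, 0  →  {$0:0, $1:4, $2:8, $3:17, $4:4}
[9] add  $1, $0, $2  →  {$0:0, $1:8, $2:8, $3:17, $4:4}
[10] slti  $2, $1, 0  →  {$0:0, $1:8, $2:0, $3:17, $4:4}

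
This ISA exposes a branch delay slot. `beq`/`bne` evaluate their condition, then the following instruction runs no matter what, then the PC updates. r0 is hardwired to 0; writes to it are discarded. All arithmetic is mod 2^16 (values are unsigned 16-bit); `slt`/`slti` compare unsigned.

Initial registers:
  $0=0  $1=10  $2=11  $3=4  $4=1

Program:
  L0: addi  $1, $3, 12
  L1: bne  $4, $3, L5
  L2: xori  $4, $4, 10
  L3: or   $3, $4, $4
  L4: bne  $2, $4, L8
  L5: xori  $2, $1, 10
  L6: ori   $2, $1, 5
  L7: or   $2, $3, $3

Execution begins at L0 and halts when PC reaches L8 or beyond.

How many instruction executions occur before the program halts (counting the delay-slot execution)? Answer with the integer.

6

PC=0  addi  $1, $3, 12       | $0=0 $1=16 $2=11 $3=4 $4=1
PC=1  bne  $4, $3, L5        | $0=0 $1=16 $2=11 $3=4 $4=1  [TAKEN]
PC=2  xori  $4, $4, 10       | $0=0 $1=16 $2=11 $3=4 $4=11
PC=5  xori  $2, $1, 10       | $0=0 $1=16 $2=26 $3=4 $4=11
PC=6  ori   $2, $1, 5        | $0=0 $1=16 $2=21 $3=4 $4=11
PC=7  or   $2, $3, $3        | $0=0 $1=16 $2=4 $3=4 $4=11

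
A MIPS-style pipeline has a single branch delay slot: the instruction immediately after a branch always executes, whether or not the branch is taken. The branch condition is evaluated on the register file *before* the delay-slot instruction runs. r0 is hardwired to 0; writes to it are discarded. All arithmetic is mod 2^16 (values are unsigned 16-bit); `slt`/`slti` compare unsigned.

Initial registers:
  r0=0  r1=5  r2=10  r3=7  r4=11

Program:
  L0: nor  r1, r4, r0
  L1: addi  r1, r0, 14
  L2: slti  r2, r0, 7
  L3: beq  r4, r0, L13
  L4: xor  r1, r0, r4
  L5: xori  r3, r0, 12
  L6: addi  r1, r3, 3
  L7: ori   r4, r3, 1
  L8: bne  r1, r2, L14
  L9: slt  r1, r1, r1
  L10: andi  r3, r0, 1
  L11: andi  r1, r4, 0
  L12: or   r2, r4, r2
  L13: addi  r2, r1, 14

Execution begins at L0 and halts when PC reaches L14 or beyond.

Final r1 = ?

#0 nor  r1, r4, r0 ; 0/65524/10/7/11
#1 addi  r1, r0, 14 ; 0/14/10/7/11
#2 slti  r2, r0, 7 ; 0/14/1/7/11
#3 beq  r4, r0, L13 ; 0/14/1/7/11 ; →fallthru
#4 xor  r1, r0, r4 ; 0/11/1/7/11
#5 xori  r3, r0, 12 ; 0/11/1/12/11
#6 addi  r1, r3, 3 ; 0/15/1/12/11
#7 ori   r4, r3, 1 ; 0/15/1/12/13
#8 bne  r1, r2, L14 ; 0/15/1/12/13 ; →target
#9 slt  r1, r1, r1 ; 0/0/1/12/13

0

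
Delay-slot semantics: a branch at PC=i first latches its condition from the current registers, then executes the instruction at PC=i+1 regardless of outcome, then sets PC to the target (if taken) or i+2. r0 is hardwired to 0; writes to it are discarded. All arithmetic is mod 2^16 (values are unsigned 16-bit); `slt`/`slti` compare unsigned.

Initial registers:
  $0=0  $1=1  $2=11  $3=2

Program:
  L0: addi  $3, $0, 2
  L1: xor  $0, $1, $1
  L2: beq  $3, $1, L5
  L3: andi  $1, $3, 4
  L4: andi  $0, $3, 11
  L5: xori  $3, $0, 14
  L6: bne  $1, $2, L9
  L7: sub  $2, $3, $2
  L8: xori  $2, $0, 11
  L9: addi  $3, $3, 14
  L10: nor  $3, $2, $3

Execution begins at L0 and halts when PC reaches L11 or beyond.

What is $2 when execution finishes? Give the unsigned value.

3

PC=0  addi  $3, $0, 2        | $0=0 $1=1 $2=11 $3=2
PC=1  xor  $0, $1, $1        | $0=0 $1=1 $2=11 $3=2
PC=2  beq  $3, $1, L5        | $0=0 $1=1 $2=11 $3=2  [not taken]
PC=3  andi  $1, $3, 4        | $0=0 $1=0 $2=11 $3=2
PC=4  andi  $0, $3, 11       | $0=0 $1=0 $2=11 $3=2
PC=5  xori  $3, $0, 14       | $0=0 $1=0 $2=11 $3=14
PC=6  bne  $1, $2, L9        | $0=0 $1=0 $2=11 $3=14  [TAKEN]
PC=7  sub  $2, $3, $2        | $0=0 $1=0 $2=3 $3=14
PC=9  addi  $3, $3, 14       | $0=0 $1=0 $2=3 $3=28
PC=10 nor  $3, $2, $3        | $0=0 $1=0 $2=3 $3=65504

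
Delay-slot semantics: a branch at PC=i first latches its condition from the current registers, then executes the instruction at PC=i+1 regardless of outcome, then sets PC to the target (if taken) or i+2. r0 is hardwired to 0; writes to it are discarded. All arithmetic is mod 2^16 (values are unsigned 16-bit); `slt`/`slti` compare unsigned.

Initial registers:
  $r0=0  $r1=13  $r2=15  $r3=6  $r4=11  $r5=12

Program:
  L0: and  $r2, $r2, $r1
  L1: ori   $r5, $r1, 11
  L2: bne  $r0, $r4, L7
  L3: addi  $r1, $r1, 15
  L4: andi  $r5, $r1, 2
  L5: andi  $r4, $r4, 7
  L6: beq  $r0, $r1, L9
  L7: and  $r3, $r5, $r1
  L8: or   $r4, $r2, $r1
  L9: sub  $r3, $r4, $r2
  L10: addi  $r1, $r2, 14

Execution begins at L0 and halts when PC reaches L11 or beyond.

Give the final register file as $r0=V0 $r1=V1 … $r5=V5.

#0 and  $r2, $r2, $r1 ; 0/13/13/6/11/12
#1 ori   $r5, $r1, 11 ; 0/13/13/6/11/15
#2 bne  $r0, $r4, L7 ; 0/13/13/6/11/15 ; →target
#3 addi  $r1, $r1, 15 ; 0/28/13/6/11/15
#7 and  $r3, $r5, $r1 ; 0/28/13/12/11/15
#8 or   $r4, $r2, $r1 ; 0/28/13/12/29/15
#9 sub  $r3, $r4, $r2 ; 0/28/13/16/29/15
#10 addi  $r1, $r2, 14 ; 0/27/13/16/29/15

$r0=0 $r1=27 $r2=13 $r3=16 $r4=29 $r5=15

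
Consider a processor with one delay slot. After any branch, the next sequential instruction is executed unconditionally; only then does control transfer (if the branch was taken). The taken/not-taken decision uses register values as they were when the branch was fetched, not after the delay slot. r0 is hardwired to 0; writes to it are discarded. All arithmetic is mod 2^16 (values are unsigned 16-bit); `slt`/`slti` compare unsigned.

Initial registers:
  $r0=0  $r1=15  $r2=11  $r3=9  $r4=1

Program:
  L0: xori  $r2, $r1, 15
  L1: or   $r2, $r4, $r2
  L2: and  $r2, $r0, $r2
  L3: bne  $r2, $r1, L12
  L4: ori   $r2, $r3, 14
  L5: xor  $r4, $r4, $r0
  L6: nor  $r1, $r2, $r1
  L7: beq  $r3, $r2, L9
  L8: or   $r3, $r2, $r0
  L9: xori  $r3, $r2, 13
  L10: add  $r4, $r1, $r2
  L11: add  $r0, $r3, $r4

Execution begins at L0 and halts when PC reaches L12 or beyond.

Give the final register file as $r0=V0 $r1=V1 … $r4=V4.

#0 xori  $r2, $r1, 15 ; 0/15/0/9/1
#1 or   $r2, $r4, $r2 ; 0/15/1/9/1
#2 and  $r2, $r0, $r2 ; 0/15/0/9/1
#3 bne  $r2, $r1, L12 ; 0/15/0/9/1 ; →target
#4 ori   $r2, $r3, 14 ; 0/15/15/9/1

$r0=0 $r1=15 $r2=15 $r3=9 $r4=1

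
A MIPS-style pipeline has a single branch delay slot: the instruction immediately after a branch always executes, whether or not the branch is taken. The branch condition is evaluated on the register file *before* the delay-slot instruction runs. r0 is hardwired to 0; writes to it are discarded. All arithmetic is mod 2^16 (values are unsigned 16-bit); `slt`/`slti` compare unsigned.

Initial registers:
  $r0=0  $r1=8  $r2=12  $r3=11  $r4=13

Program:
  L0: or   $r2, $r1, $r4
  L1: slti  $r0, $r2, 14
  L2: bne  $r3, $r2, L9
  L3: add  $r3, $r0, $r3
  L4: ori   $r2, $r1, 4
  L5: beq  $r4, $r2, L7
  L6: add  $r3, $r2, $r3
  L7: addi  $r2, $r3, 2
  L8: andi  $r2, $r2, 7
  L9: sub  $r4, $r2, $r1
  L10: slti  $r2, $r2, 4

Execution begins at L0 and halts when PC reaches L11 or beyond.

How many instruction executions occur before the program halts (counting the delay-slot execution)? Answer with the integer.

6

[0] or   $r2, $r1, $r4  →  {$r0:0, $r1:8, $r2:13, $r3:11, $r4:13}
[1] slti  $r0, $r2, 14  →  {$r0:0, $r1:8, $r2:13, $r3:11, $r4:13}
[2] bne  $r3, $r2, L9  →  {$r0:0, $r1:8, $r2:13, $r3:11, $r4:13}  ⟨branch taken⟩
[3] add  $r3, $r0, $r3  →  {$r0:0, $r1:8, $r2:13, $r3:11, $r4:13}
[9] sub  $r4, $r2, $r1  →  {$r0:0, $r1:8, $r2:13, $r3:11, $r4:5}
[10] slti  $r2, $r2, 4  →  {$r0:0, $r1:8, $r2:0, $r3:11, $r4:5}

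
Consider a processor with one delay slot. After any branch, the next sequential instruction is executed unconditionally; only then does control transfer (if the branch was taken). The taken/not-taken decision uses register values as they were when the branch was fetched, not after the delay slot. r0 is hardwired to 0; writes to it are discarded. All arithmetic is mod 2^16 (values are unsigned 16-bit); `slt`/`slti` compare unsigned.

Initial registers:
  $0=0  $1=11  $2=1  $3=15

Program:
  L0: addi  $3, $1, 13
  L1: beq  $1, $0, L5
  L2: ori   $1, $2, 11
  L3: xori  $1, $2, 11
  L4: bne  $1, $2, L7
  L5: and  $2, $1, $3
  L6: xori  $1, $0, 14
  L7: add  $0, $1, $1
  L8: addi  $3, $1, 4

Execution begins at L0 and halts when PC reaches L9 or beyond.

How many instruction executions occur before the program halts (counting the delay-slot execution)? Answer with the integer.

[0] addi  $3, $1, 13  →  {$0:0, $1:11, $2:1, $3:24}
[1] beq  $1, $0, L5  →  {$0:0, $1:11, $2:1, $3:24}  ⟨branch fallthrough⟩
[2] ori   $1, $2, 11  →  {$0:0, $1:11, $2:1, $3:24}
[3] xori  $1, $2, 11  →  {$0:0, $1:10, $2:1, $3:24}
[4] bne  $1, $2, L7  →  {$0:0, $1:10, $2:1, $3:24}  ⟨branch taken⟩
[5] and  $2, $1, $3  →  {$0:0, $1:10, $2:8, $3:24}
[7] add  $0, $1, $1  →  {$0:0, $1:10, $2:8, $3:24}
[8] addi  $3, $1, 4  →  {$0:0, $1:10, $2:8, $3:14}

8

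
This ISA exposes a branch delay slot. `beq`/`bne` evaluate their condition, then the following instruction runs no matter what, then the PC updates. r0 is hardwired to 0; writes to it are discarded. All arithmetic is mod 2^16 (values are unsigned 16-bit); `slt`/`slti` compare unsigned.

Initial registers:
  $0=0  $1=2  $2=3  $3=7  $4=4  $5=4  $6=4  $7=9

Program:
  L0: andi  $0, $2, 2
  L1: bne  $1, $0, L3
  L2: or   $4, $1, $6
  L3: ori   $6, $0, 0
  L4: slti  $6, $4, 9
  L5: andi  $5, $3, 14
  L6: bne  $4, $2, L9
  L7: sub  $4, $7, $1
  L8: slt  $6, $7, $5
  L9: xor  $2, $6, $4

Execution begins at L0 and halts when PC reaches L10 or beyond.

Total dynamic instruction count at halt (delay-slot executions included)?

9

  step pc=0: andi  $0, $2, 2  regs=(0,2,3,7,4,4,4,9)
  step pc=1: bne  $1, $0, L3  cond=T  regs=(0,2,3,7,4,4,4,9)
  step pc=2: or   $4, $1, $6  regs=(0,2,3,7,6,4,4,9)
  step pc=3: ori   $6, $0, 0  regs=(0,2,3,7,6,4,0,9)
  step pc=4: slti  $6, $4, 9  regs=(0,2,3,7,6,4,1,9)
  step pc=5: andi  $5, $3, 14  regs=(0,2,3,7,6,6,1,9)
  step pc=6: bne  $4, $2, L9  cond=T  regs=(0,2,3,7,6,6,1,9)
  step pc=7: sub  $4, $7, $1  regs=(0,2,3,7,7,6,1,9)
  step pc=9: xor  $2, $6, $4  regs=(0,2,6,7,7,6,1,9)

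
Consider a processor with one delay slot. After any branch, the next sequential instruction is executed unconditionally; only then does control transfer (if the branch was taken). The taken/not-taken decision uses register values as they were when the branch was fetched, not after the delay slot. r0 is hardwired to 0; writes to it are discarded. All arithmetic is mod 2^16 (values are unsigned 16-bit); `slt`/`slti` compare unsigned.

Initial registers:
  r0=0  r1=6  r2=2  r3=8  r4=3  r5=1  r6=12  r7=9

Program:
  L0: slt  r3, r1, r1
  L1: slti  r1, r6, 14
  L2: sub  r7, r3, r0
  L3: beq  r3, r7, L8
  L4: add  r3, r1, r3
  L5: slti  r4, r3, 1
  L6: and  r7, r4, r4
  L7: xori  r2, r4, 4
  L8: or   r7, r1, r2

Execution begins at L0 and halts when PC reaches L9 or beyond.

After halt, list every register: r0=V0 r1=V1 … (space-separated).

r0=0 r1=1 r2=2 r3=1 r4=3 r5=1 r6=12 r7=3

  step pc=0: slt  r3, r1, r1  regs=(0,6,2,0,3,1,12,9)
  step pc=1: slti  r1, r6, 14  regs=(0,1,2,0,3,1,12,9)
  step pc=2: sub  r7, r3, r0  regs=(0,1,2,0,3,1,12,0)
  step pc=3: beq  r3, r7, L8  cond=T  regs=(0,1,2,0,3,1,12,0)
  step pc=4: add  r3, r1, r3  regs=(0,1,2,1,3,1,12,0)
  step pc=8: or   r7, r1, r2  regs=(0,1,2,1,3,1,12,3)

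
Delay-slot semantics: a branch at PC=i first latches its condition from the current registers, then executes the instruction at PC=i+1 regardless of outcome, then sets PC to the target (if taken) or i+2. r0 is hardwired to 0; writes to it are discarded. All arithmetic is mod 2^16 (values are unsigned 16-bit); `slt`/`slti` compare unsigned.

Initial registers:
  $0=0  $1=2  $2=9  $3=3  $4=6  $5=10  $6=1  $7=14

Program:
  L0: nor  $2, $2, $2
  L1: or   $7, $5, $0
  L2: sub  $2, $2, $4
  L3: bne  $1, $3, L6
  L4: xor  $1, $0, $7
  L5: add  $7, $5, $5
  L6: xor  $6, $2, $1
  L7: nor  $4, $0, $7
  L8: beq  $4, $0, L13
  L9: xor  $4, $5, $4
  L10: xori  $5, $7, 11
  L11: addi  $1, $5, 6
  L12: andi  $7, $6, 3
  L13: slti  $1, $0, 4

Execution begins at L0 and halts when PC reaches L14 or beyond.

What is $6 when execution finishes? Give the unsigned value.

65530

#0 nor  $2, $2, $2 ; 0/2/65526/3/6/10/1/14
#1 or   $7, $5, $0 ; 0/2/65526/3/6/10/1/10
#2 sub  $2, $2, $4 ; 0/2/65520/3/6/10/1/10
#3 bne  $1, $3, L6 ; 0/2/65520/3/6/10/1/10 ; →target
#4 xor  $1, $0, $7 ; 0/10/65520/3/6/10/1/10
#6 xor  $6, $2, $1 ; 0/10/65520/3/6/10/65530/10
#7 nor  $4, $0, $7 ; 0/10/65520/3/65525/10/65530/10
#8 beq  $4, $0, L13 ; 0/10/65520/3/65525/10/65530/10 ; →fallthru
#9 xor  $4, $5, $4 ; 0/10/65520/3/65535/10/65530/10
#10 xori  $5, $7, 11 ; 0/10/65520/3/65535/1/65530/10
#11 addi  $1, $5, 6 ; 0/7/65520/3/65535/1/65530/10
#12 andi  $7, $6, 3 ; 0/7/65520/3/65535/1/65530/2
#13 slti  $1, $0, 4 ; 0/1/65520/3/65535/1/65530/2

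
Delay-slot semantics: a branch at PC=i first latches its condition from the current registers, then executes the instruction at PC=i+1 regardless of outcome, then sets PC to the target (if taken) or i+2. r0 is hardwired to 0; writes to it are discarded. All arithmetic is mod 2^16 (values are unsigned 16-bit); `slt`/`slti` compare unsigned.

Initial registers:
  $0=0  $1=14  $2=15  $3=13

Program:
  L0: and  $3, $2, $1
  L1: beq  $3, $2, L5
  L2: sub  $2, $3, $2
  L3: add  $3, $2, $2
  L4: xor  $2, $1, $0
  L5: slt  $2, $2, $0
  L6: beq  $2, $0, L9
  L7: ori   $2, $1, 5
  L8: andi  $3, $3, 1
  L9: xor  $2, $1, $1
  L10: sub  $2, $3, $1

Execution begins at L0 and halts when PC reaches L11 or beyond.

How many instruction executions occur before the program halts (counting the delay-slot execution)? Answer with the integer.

10

  step pc=0: and  $3, $2, $1  regs=(0,14,15,14)
  step pc=1: beq  $3, $2, L5  cond=F  regs=(0,14,15,14)
  step pc=2: sub  $2, $3, $2  regs=(0,14,65535,14)
  step pc=3: add  $3, $2, $2  regs=(0,14,65535,65534)
  step pc=4: xor  $2, $1, $0  regs=(0,14,14,65534)
  step pc=5: slt  $2, $2, $0  regs=(0,14,0,65534)
  step pc=6: beq  $2, $0, L9  cond=T  regs=(0,14,0,65534)
  step pc=7: ori   $2, $1, 5  regs=(0,14,15,65534)
  step pc=9: xor  $2, $1, $1  regs=(0,14,0,65534)
  step pc=10: sub  $2, $3, $1  regs=(0,14,65520,65534)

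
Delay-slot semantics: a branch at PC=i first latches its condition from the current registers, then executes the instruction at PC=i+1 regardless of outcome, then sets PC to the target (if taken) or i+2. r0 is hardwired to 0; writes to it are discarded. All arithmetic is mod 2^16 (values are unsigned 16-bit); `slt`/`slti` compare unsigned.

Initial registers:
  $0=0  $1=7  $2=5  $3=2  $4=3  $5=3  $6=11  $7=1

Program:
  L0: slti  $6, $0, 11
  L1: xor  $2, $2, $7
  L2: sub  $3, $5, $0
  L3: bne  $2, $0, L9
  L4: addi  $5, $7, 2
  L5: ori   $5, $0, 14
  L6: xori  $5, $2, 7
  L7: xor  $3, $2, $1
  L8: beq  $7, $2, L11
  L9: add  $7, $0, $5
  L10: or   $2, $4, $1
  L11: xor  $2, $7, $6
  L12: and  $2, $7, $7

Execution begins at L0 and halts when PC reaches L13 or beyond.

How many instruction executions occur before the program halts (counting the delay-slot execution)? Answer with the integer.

[0] slti  $6, $0, 11  →  {$0:0, $1:7, $2:5, $3:2, $4:3, $5:3, $6:1, $7:1}
[1] xor  $2, $2, $7  →  {$0:0, $1:7, $2:4, $3:2, $4:3, $5:3, $6:1, $7:1}
[2] sub  $3, $5, $0  →  {$0:0, $1:7, $2:4, $3:3, $4:3, $5:3, $6:1, $7:1}
[3] bne  $2, $0, L9  →  {$0:0, $1:7, $2:4, $3:3, $4:3, $5:3, $6:1, $7:1}  ⟨branch taken⟩
[4] addi  $5, $7, 2  →  {$0:0, $1:7, $2:4, $3:3, $4:3, $5:3, $6:1, $7:1}
[9] add  $7, $0, $5  →  {$0:0, $1:7, $2:4, $3:3, $4:3, $5:3, $6:1, $7:3}
[10] or   $2, $4, $1  →  {$0:0, $1:7, $2:7, $3:3, $4:3, $5:3, $6:1, $7:3}
[11] xor  $2, $7, $6  →  {$0:0, $1:7, $2:2, $3:3, $4:3, $5:3, $6:1, $7:3}
[12] and  $2, $7, $7  →  {$0:0, $1:7, $2:3, $3:3, $4:3, $5:3, $6:1, $7:3}

9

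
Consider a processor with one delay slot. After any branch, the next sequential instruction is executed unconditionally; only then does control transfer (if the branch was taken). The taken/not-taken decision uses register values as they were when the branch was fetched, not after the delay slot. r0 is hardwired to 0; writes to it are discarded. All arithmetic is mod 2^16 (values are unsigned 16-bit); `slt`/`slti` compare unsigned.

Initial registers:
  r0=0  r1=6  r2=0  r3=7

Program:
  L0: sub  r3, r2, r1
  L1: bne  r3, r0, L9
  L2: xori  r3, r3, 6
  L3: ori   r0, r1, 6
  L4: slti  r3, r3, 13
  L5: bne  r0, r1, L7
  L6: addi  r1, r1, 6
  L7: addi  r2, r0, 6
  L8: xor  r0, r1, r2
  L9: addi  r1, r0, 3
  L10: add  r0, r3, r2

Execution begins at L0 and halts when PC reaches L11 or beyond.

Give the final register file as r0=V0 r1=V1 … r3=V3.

  step pc=0: sub  r3, r2, r1  regs=(0,6,0,65530)
  step pc=1: bne  r3, r0, L9  cond=T  regs=(0,6,0,65530)
  step pc=2: xori  r3, r3, 6  regs=(0,6,0,65532)
  step pc=9: addi  r1, r0, 3  regs=(0,3,0,65532)
  step pc=10: add  r0, r3, r2  regs=(0,3,0,65532)

r0=0 r1=3 r2=0 r3=65532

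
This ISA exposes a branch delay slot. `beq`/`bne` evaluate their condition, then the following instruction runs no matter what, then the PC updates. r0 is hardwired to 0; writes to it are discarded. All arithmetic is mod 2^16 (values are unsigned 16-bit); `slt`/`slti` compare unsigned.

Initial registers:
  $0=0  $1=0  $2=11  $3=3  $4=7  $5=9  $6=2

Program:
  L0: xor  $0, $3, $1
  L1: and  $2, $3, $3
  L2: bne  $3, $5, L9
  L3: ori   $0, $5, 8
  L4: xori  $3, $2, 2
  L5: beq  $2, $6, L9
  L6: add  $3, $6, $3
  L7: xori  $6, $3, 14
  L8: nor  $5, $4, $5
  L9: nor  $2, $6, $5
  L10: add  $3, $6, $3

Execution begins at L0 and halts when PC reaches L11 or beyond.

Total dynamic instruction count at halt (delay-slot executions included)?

PC=0  xor  $0, $3, $1        | $0=0 $1=0 $2=11 $3=3 $4=7 $5=9 $6=2
PC=1  and  $2, $3, $3        | $0=0 $1=0 $2=3 $3=3 $4=7 $5=9 $6=2
PC=2  bne  $3, $5, L9        | $0=0 $1=0 $2=3 $3=3 $4=7 $5=9 $6=2  [TAKEN]
PC=3  ori   $0, $5, 8        | $0=0 $1=0 $2=3 $3=3 $4=7 $5=9 $6=2
PC=9  nor  $2, $6, $5        | $0=0 $1=0 $2=65524 $3=3 $4=7 $5=9 $6=2
PC=10 add  $3, $6, $3        | $0=0 $1=0 $2=65524 $3=5 $4=7 $5=9 $6=2

6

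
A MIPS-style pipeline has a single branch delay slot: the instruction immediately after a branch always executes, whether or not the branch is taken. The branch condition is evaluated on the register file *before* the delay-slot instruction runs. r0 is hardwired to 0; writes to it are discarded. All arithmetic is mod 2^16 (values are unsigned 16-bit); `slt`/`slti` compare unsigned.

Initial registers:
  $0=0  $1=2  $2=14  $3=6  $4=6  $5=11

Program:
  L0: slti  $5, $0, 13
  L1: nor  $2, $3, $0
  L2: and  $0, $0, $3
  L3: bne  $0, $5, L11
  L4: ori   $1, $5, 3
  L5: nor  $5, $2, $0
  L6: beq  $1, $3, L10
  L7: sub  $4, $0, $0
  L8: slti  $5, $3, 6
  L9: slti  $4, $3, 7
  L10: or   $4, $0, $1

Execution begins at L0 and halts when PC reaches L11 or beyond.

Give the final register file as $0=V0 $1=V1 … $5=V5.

$0=0 $1=3 $2=65529 $3=6 $4=6 $5=1

#0 slti  $5, $0, 13 ; 0/2/14/6/6/1
#1 nor  $2, $3, $0 ; 0/2/65529/6/6/1
#2 and  $0, $0, $3 ; 0/2/65529/6/6/1
#3 bne  $0, $5, L11 ; 0/2/65529/6/6/1 ; →target
#4 ori   $1, $5, 3 ; 0/3/65529/6/6/1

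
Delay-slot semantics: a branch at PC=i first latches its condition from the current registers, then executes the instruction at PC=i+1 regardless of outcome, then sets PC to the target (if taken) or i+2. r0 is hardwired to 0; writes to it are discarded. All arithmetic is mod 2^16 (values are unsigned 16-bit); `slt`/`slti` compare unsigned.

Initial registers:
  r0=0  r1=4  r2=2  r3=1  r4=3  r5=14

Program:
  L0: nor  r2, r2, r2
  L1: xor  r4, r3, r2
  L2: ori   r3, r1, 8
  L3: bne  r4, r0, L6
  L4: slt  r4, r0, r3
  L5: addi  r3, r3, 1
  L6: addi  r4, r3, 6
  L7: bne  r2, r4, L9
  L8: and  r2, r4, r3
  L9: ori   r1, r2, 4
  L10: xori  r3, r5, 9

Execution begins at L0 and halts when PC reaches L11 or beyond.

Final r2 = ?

0

#0 nor  r2, r2, r2 ; 0/4/65533/1/3/14
#1 xor  r4, r3, r2 ; 0/4/65533/1/65532/14
#2 ori   r3, r1, 8 ; 0/4/65533/12/65532/14
#3 bne  r4, r0, L6 ; 0/4/65533/12/65532/14 ; →target
#4 slt  r4, r0, r3 ; 0/4/65533/12/1/14
#6 addi  r4, r3, 6 ; 0/4/65533/12/18/14
#7 bne  r2, r4, L9 ; 0/4/65533/12/18/14 ; →target
#8 and  r2, r4, r3 ; 0/4/0/12/18/14
#9 ori   r1, r2, 4 ; 0/4/0/12/18/14
#10 xori  r3, r5, 9 ; 0/4/0/7/18/14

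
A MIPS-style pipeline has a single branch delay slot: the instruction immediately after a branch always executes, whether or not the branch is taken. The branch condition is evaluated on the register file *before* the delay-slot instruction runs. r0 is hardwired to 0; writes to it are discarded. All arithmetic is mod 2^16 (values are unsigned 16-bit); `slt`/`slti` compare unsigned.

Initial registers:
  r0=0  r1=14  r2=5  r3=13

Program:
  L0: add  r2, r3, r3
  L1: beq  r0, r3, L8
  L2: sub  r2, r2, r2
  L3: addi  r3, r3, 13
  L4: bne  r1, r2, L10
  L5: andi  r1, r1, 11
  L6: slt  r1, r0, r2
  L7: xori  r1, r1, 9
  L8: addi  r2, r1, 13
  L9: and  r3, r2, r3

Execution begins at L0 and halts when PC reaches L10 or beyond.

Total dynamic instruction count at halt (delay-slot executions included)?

6

#0 add  r2, r3, r3 ; 0/14/26/13
#1 beq  r0, r3, L8 ; 0/14/26/13 ; →fallthru
#2 sub  r2, r2, r2 ; 0/14/0/13
#3 addi  r3, r3, 13 ; 0/14/0/26
#4 bne  r1, r2, L10 ; 0/14/0/26 ; →target
#5 andi  r1, r1, 11 ; 0/10/0/26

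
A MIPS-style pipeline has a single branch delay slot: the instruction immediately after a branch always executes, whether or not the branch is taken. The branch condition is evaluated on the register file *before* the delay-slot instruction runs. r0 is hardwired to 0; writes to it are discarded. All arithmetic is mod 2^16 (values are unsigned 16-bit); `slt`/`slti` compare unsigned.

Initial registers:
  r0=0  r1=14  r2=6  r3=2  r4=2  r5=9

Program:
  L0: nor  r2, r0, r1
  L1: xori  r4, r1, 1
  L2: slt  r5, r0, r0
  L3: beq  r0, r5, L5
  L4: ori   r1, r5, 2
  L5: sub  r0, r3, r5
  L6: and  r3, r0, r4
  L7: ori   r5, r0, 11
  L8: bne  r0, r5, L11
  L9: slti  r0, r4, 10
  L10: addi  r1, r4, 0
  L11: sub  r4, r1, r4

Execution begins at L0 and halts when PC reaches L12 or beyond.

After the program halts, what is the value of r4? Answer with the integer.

#0 nor  r2, r0, r1 ; 0/14/65521/2/2/9
#1 xori  r4, r1, 1 ; 0/14/65521/2/15/9
#2 slt  r5, r0, r0 ; 0/14/65521/2/15/0
#3 beq  r0, r5, L5 ; 0/14/65521/2/15/0 ; →target
#4 ori   r1, r5, 2 ; 0/2/65521/2/15/0
#5 sub  r0, r3, r5 ; 0/2/65521/2/15/0
#6 and  r3, r0, r4 ; 0/2/65521/0/15/0
#7 ori   r5, r0, 11 ; 0/2/65521/0/15/11
#8 bne  r0, r5, L11 ; 0/2/65521/0/15/11 ; →target
#9 slti  r0, r4, 10 ; 0/2/65521/0/15/11
#11 sub  r4, r1, r4 ; 0/2/65521/0/65523/11

65523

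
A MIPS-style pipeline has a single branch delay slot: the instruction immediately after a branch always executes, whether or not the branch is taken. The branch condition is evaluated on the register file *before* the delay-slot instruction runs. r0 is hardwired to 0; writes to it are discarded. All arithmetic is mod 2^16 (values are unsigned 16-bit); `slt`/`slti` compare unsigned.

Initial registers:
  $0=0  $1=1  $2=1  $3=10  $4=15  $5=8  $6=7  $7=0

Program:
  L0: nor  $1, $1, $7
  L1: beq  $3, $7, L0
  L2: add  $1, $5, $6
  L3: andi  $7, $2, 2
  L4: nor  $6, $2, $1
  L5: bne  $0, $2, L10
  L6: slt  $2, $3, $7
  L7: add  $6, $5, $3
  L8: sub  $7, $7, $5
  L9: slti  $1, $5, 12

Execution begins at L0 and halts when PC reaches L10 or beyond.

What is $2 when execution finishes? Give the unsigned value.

0

[0] nor  $1, $1, $7  →  {$0:0, $1:65534, $2:1, $3:10, $4:15, $5:8, $6:7, $7:0}
[1] beq  $3, $7, L0  →  {$0:0, $1:65534, $2:1, $3:10, $4:15, $5:8, $6:7, $7:0}  ⟨branch fallthrough⟩
[2] add  $1, $5, $6  →  {$0:0, $1:15, $2:1, $3:10, $4:15, $5:8, $6:7, $7:0}
[3] andi  $7, $2, 2  →  {$0:0, $1:15, $2:1, $3:10, $4:15, $5:8, $6:7, $7:0}
[4] nor  $6, $2, $1  →  {$0:0, $1:15, $2:1, $3:10, $4:15, $5:8, $6:65520, $7:0}
[5] bne  $0, $2, L10  →  {$0:0, $1:15, $2:1, $3:10, $4:15, $5:8, $6:65520, $7:0}  ⟨branch taken⟩
[6] slt  $2, $3, $7  →  {$0:0, $1:15, $2:0, $3:10, $4:15, $5:8, $6:65520, $7:0}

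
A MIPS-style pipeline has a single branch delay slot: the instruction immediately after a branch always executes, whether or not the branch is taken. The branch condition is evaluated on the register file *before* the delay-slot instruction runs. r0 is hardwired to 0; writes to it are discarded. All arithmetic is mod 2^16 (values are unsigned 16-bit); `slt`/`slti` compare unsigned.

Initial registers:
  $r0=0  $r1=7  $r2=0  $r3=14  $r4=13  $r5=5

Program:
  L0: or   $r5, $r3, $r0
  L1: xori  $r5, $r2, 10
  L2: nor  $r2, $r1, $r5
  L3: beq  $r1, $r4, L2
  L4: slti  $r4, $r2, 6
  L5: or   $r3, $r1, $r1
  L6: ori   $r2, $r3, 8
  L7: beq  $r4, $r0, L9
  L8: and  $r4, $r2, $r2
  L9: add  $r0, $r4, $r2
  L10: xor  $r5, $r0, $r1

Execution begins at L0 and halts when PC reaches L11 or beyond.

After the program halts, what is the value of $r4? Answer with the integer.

15

#0 or   $r5, $r3, $r0 ; 0/7/0/14/13/14
#1 xori  $r5, $r2, 10 ; 0/7/0/14/13/10
#2 nor  $r2, $r1, $r5 ; 0/7/65520/14/13/10
#3 beq  $r1, $r4, L2 ; 0/7/65520/14/13/10 ; →fallthru
#4 slti  $r4, $r2, 6 ; 0/7/65520/14/0/10
#5 or   $r3, $r1, $r1 ; 0/7/65520/7/0/10
#6 ori   $r2, $r3, 8 ; 0/7/15/7/0/10
#7 beq  $r4, $r0, L9 ; 0/7/15/7/0/10 ; →target
#8 and  $r4, $r2, $r2 ; 0/7/15/7/15/10
#9 add  $r0, $r4, $r2 ; 0/7/15/7/15/10
#10 xor  $r5, $r0, $r1 ; 0/7/15/7/15/7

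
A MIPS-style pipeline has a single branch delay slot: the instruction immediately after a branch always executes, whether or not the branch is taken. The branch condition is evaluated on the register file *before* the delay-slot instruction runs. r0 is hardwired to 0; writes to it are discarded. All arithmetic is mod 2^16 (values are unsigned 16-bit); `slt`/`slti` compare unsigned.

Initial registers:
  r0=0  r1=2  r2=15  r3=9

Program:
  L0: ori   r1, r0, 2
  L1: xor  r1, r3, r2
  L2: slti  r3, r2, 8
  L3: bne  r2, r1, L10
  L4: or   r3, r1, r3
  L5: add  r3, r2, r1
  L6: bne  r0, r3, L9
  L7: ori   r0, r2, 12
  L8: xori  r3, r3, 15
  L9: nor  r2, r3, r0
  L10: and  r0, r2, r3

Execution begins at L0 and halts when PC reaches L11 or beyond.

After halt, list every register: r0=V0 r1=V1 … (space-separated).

r0=0 r1=6 r2=15 r3=6

#0 ori   r1, r0, 2 ; 0/2/15/9
#1 xor  r1, r3, r2 ; 0/6/15/9
#2 slti  r3, r2, 8 ; 0/6/15/0
#3 bne  r2, r1, L10 ; 0/6/15/0 ; →target
#4 or   r3, r1, r3 ; 0/6/15/6
#10 and  r0, r2, r3 ; 0/6/15/6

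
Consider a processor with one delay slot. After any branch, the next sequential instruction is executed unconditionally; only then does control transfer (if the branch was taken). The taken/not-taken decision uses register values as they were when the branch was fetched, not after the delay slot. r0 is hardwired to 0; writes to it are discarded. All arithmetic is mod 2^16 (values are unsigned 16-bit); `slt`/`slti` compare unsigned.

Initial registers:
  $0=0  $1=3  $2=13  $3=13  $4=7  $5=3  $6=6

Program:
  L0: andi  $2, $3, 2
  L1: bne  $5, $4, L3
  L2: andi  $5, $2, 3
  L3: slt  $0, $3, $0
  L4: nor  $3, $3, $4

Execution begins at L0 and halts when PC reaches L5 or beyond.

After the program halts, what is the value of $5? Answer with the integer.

  step pc=0: andi  $2, $3, 2  regs=(0,3,0,13,7,3,6)
  step pc=1: bne  $5, $4, L3  cond=T  regs=(0,3,0,13,7,3,6)
  step pc=2: andi  $5, $2, 3  regs=(0,3,0,13,7,0,6)
  step pc=3: slt  $0, $3, $0  regs=(0,3,0,13,7,0,6)
  step pc=4: nor  $3, $3, $4  regs=(0,3,0,65520,7,0,6)

0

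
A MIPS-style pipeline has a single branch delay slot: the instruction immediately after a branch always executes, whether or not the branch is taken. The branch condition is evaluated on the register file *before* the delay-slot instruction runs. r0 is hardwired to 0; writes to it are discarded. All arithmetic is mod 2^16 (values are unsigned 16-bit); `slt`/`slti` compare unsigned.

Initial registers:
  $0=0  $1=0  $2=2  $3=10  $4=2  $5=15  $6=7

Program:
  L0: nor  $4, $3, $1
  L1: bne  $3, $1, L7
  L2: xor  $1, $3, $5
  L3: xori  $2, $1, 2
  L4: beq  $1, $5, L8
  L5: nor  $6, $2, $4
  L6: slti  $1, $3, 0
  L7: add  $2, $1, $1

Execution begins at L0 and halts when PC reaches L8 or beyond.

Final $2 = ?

10

PC=0  nor  $4, $3, $1        | $0=0 $1=0 $2=2 $3=10 $4=65525 $5=15 $6=7
PC=1  bne  $3, $1, L7        | $0=0 $1=0 $2=2 $3=10 $4=65525 $5=15 $6=7  [TAKEN]
PC=2  xor  $1, $3, $5        | $0=0 $1=5 $2=2 $3=10 $4=65525 $5=15 $6=7
PC=7  add  $2, $1, $1        | $0=0 $1=5 $2=10 $3=10 $4=65525 $5=15 $6=7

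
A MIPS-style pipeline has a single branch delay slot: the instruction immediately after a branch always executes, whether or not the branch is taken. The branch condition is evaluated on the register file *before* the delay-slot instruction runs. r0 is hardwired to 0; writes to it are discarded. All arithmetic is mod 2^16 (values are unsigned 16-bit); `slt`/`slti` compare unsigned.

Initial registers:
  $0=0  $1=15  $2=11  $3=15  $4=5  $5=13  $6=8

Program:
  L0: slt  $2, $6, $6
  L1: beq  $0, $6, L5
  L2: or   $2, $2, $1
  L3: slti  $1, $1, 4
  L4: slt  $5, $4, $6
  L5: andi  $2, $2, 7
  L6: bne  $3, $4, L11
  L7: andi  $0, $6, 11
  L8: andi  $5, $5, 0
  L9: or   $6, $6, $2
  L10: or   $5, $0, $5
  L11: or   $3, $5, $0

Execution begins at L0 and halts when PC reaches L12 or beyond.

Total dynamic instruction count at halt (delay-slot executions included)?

9

[0] slt  $2, $6, $6  →  {$0:0, $1:15, $2:0, $3:15, $4:5, $5:13, $6:8}
[1] beq  $0, $6, L5  →  {$0:0, $1:15, $2:0, $3:15, $4:5, $5:13, $6:8}  ⟨branch fallthrough⟩
[2] or   $2, $2, $1  →  {$0:0, $1:15, $2:15, $3:15, $4:5, $5:13, $6:8}
[3] slti  $1, $1, 4  →  {$0:0, $1:0, $2:15, $3:15, $4:5, $5:13, $6:8}
[4] slt  $5, $4, $6  →  {$0:0, $1:0, $2:15, $3:15, $4:5, $5:1, $6:8}
[5] andi  $2, $2, 7  →  {$0:0, $1:0, $2:7, $3:15, $4:5, $5:1, $6:8}
[6] bne  $3, $4, L11  →  {$0:0, $1:0, $2:7, $3:15, $4:5, $5:1, $6:8}  ⟨branch taken⟩
[7] andi  $0, $6, 11  →  {$0:0, $1:0, $2:7, $3:15, $4:5, $5:1, $6:8}
[11] or   $3, $5, $0  →  {$0:0, $1:0, $2:7, $3:1, $4:5, $5:1, $6:8}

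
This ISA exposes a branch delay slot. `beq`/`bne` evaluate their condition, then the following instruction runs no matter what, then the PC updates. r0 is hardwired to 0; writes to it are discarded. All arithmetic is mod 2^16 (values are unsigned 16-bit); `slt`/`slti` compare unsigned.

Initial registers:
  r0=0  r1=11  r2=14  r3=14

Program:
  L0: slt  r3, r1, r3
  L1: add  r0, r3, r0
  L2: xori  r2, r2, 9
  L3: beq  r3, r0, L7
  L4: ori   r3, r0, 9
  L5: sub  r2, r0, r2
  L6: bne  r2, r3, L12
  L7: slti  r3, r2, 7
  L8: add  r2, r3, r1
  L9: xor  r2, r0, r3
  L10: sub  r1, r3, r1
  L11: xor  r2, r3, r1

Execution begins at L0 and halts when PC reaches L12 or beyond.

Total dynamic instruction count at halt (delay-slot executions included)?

[0] slt  r3, r1, r3  →  {r0:0, r1:11, r2:14, r3:1}
[1] add  r0, r3, r0  →  {r0:0, r1:11, r2:14, r3:1}
[2] xori  r2, r2, 9  →  {r0:0, r1:11, r2:7, r3:1}
[3] beq  r3, r0, L7  →  {r0:0, r1:11, r2:7, r3:1}  ⟨branch fallthrough⟩
[4] ori   r3, r0, 9  →  {r0:0, r1:11, r2:7, r3:9}
[5] sub  r2, r0, r2  →  {r0:0, r1:11, r2:65529, r3:9}
[6] bne  r2, r3, L12  →  {r0:0, r1:11, r2:65529, r3:9}  ⟨branch taken⟩
[7] slti  r3, r2, 7  →  {r0:0, r1:11, r2:65529, r3:0}

8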